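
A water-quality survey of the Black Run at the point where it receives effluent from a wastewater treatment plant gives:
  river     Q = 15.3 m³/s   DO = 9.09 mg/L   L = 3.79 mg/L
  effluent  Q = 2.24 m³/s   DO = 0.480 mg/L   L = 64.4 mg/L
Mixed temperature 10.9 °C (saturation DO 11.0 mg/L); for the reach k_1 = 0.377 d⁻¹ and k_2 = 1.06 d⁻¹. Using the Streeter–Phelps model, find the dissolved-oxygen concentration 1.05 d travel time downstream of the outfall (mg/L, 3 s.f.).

Mixed DO = (15.3×9.09 + 2.24×0.480)/(15.3+2.24) = 140.2/17.54 = 7.990 mg/L.
Mixed L₀ = (15.3×3.79 + 2.24×64.4)/(17.54) = 202.2/17.54 = 11.53 mg/L.
Initial deficit D₀ = C_s − DO₀ = 11.0 − 7.990 = 3.010 mg/L.
D(1.05) = [0.377×11.53/(1.06−0.377)](e^(−0.377×1.05) − e^(−1.06×1.05)) + 3.010 e^(−1.06×1.05)
= 6.365 × (0.6731 − 0.3286) + 3.010 × 0.3286 = 3.182 mg/L.
DO = 11.0 − 3.182 = 7.818 mg/L.

DO ≈ 7.82 mg/L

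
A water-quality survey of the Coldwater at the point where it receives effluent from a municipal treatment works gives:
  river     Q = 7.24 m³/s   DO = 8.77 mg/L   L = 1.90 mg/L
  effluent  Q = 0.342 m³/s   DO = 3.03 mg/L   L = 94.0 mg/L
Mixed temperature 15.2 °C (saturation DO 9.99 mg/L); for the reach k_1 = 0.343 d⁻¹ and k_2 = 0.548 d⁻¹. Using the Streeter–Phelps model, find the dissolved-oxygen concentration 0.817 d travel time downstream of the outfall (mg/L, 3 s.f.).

Mixed DO = (7.24×8.77 + 0.342×3.03)/(7.24+0.342) = 64.53/7.582 = 8.511 mg/L.
Mixed L₀ = (7.24×1.90 + 0.342×94.0)/(7.582) = 45.90/7.582 = 6.054 mg/L.
Initial deficit D₀ = C_s − DO₀ = 9.99 − 8.511 = 1.479 mg/L.
D(0.817) = [0.343×6.054/(0.548−0.343)](e^(−0.343×0.817) − e^(−0.548×0.817)) + 1.479 e^(−0.548×0.817)
= 10.13 × (0.7556 − 0.6391) + 1.479 × 0.6391 = 2.126 mg/L.
DO = 9.99 − 2.126 = 7.864 mg/L.

DO ≈ 7.86 mg/L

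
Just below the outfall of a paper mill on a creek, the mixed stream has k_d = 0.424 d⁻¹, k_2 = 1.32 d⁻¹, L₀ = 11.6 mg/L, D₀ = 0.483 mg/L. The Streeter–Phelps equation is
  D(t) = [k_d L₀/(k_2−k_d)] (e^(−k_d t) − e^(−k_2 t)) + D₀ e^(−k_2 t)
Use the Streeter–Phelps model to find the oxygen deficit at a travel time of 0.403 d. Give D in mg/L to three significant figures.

D ≈ 1.69 mg/L

k_d L₀/(k_2−k_d) = 0.424×11.6/(1.32−0.424) = 4.918/0.8960 = 5.489 mg/L.
e^(−k_d t) = e^(−0.424×0.4030) = 0.8429; e^(−k_2 t) = e^(−1.32×0.4030) = 0.5875.
D = 5.489 × (0.8429 − 0.5875) + 0.483 × 0.5875 = 1.402 + 0.2837 = 1.686 mg/L.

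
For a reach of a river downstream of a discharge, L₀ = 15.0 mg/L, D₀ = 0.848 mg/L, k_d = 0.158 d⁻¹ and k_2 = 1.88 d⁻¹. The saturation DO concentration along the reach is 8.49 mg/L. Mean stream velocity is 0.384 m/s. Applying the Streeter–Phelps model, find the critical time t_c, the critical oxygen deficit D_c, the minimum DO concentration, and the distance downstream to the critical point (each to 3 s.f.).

With k_2/k_d = 11.90 and 1 − D₀(k_2−k_d)/(k_d L₀) = 0.3839,
t_c = ln(11.90 × 0.3839) / (1.88 − 0.158) = ln(4.567) / 1.722 = 1.519/1.722 = 0.8821 d.
D_c = (k_d/k_2) L₀ e^(−k_d t_c) = (0.158/1.88) × 15.0 × e^(−0.158×0.8821) = 0.08404 × 15.0 × 0.8699 = 1.097 mg/L.
Minimum DO = C_s − D_c = 8.49 − 1.097 = 7.393 mg/L.
x_c = v t_c = 0.384 m/s × 0.8821 d × 86400 s/d = 29270 m ≈ 29.3 km.

t_c ≈ 0.882 d; D_c ≈ 1.10 mg/L; min DO ≈ 7.39 mg/L; x_c ≈ 29.3 km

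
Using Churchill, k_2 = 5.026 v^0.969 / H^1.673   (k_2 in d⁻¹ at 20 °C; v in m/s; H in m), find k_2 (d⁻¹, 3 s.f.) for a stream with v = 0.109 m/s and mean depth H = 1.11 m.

k_2 ≈ 0.493 d⁻¹

k_2 = 5.026 × 0.109^0.969 / 1.11^1.673 = 5.026 × 0.1168 / 1.191 = 0.4928 d⁻¹.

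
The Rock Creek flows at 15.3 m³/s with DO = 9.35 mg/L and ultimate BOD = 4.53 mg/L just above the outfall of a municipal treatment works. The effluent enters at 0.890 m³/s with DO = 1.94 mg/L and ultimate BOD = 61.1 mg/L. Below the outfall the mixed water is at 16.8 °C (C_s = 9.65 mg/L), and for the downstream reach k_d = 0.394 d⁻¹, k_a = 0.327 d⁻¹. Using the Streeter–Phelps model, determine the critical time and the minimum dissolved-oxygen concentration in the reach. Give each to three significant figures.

Mixed DO = (15.3×9.35 + 0.890×1.94)/(15.3+0.890) = 144.8/16.19 = 8.943 mg/L.
Mixed L₀ = (15.3×4.53 + 0.890×61.1)/(16.19) = 123.7/16.19 = 7.640 mg/L.
Initial deficit D₀ = C_s − DO₀ = 9.65 − 8.943 = 0.7073 mg/L.
t_c = (1/-0.06700) ln[(0.327/0.394)(1 − 0.7073×-0.06700/(0.394×7.640))] = -14.93 × ln(0.8430) = 2.549 d.
D_c = (0.394/0.327) × 7.640 × e^(−0.394×2.549) = 1.205 × 7.640 × 0.3663 = 3.372 mg/L.
Minimum DO = 9.65 − 3.372 = 6.278 mg/L.

t_c ≈ 2.55 d; minimum DO ≈ 6.28 mg/L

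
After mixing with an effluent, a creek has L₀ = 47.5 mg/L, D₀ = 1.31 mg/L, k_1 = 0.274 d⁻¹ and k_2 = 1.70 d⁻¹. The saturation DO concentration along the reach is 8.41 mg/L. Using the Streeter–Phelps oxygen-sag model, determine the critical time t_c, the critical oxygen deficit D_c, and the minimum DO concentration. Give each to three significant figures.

t_c ≈ 1.17 d; D_c ≈ 5.55 mg/L; min DO ≈ 2.86 mg/L

t_c = [1/(k_2−k_1)] ln[(k_2/k_1)(1 − D₀(k_2−k_1)/(k_1 L₀))]
= [1/(1.70−0.274)] ln[(1.70/0.274)(1 − 1.31×1.426/(0.274×47.5))]
= (1/1.426) ln[6.204 × 0.8565] = 0.7013 × ln(5.314) = 0.7013 × 1.670 = 1.171 d.
L(t_c) = L₀ e^(−k_1 t_c) = 47.5 × 0.7255 = 34.46 mg/L, and at the critical point k_2 D_c = k_1 L, so D_c = (0.274/1.70) × 34.46 = 5.554 mg/L.
Minimum DO = C_s − D_c = 8.41 − 5.554 = 2.856 mg/L.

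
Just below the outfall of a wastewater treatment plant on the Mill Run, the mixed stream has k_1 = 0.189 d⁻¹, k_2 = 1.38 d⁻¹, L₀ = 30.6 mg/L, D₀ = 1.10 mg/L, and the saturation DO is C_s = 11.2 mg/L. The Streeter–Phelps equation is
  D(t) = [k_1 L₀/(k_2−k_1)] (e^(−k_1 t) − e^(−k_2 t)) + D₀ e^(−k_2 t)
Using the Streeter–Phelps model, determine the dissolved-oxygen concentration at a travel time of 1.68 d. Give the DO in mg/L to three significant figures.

DO ≈ 8.03 mg/L

k_1 L₀/(k_2−k_1) = 0.189×30.6/(1.38−0.189) = 5.783/1.191 = 4.856 mg/L.
e^(−k_1 t) = e^(−0.189×1.680) = 0.7280; e^(−k_2 t) = e^(−1.38×1.680) = 0.09843.
D = 4.856 × (0.7280 − 0.09843) + 1.10 × 0.09843 = 3.057 + 0.1083 = 3.165 mg/L.
DO = C_s − D = 11.2 − 3.165 = 8.035 mg/L.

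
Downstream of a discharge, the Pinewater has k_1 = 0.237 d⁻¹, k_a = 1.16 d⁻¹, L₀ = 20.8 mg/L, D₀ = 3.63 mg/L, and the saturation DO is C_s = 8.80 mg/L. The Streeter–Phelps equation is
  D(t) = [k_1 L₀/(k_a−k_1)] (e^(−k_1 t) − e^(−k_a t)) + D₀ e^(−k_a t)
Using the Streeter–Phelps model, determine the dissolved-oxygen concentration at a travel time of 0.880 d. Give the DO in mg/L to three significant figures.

DO ≈ 5.08 mg/L

k_1 L₀/(k_a−k_1) = 0.237×20.8/(1.16−0.237) = 4.930/0.9230 = 5.341 mg/L.
e^(−k_1 t) = e^(−0.237×0.8800) = 0.8118; e^(−k_a t) = e^(−1.16×0.8800) = 0.3603.
D = 5.341 × (0.8118 − 0.3603) + 3.63 × 0.3603 = 2.411 + 1.308 = 3.719 mg/L.
DO = C_s − D = 8.80 − 3.719 = 5.081 mg/L.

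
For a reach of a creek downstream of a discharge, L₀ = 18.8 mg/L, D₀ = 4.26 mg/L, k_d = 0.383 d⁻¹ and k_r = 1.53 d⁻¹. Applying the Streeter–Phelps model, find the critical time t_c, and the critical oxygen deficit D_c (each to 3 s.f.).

t_c ≈ 0.218 d; D_c ≈ 4.33 mg/L

With k_r/k_d = 3.995 and 1 − D₀(k_r−k_d)/(k_d L₀) = 0.3214,
t_c = ln(3.995 × 0.3214) / (1.53 − 0.383) = ln(1.284) / 1.147 = 0.2499/1.147 = 0.2179 d.
D_c = (k_d/k_r) L₀ e^(−k_d t_c) = (0.383/1.53) × 18.8 × e^(−0.383×0.2179) = 0.2503 × 18.8 × 0.9199 = 4.329 mg/L.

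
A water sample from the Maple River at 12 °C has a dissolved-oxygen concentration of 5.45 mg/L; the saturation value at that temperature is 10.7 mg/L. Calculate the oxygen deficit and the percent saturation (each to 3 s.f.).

D ≈ 5.25 mg/L; 50.9 % saturation

D = C_s − C = 10.7 − 5.45 = 5.25 mg/L.
% saturation = 5.45/10.7 × 100 = 50.9 %.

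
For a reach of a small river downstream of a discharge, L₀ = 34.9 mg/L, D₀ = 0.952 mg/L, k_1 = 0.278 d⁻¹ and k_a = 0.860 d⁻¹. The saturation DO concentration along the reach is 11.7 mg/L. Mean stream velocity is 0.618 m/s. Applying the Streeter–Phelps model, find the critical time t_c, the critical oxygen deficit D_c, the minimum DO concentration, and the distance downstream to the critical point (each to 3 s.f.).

At the critical point dD/dt = 0, so k_1 L₀ e^(−k_1 t) = k_a D. Substituting D(t) from the Streeter–Phelps equation and solving for t gives
t_c = ln[(k_a/k_1)(1 − D₀(k_a−k_1)/(k_1 L₀))] / (k_a−k_1).
Here k_a−k_1 = 0.5820 d⁻¹ and 1 − D₀(k_a−k_1)/(k_1 L₀) = 1 − 0.952×0.5820/(0.278×34.9) = 0.9429, so
t_c = ln(3.094 × 0.9429) / 0.5820 = 1.071 / 0.5820 = 1.839 d.
L(t_c) = L₀ e^(−k_1 t_c) = 34.9 × 0.5997 = 20.93 mg/L, and at the critical point k_a D_c = k_1 L, so D_c = (0.278/0.860) × 20.93 = 6.765 mg/L.
Minimum DO = C_s − D_c = 11.7 − 6.765 = 4.935 mg/L.
x_c = v t_c = 0.618 m/s × 1.839 d × 86400 s/d = 98210 m ≈ 98.2 km.

t_c ≈ 1.84 d; D_c ≈ 6.77 mg/L; min DO ≈ 4.93 mg/L; x_c ≈ 98.2 km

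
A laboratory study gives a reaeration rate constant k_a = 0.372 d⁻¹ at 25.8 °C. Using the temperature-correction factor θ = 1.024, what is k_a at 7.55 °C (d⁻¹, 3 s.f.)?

k_a(T₂) = k_a(T₁) · θ^(T₂−T₁) = 0.372 × 1.024^(7.55−25.8)
= 0.372 × 1.024^-18.2 = 0.372 × 0.6487 = 0.2413 d⁻¹.

k_a ≈ 0.241 d⁻¹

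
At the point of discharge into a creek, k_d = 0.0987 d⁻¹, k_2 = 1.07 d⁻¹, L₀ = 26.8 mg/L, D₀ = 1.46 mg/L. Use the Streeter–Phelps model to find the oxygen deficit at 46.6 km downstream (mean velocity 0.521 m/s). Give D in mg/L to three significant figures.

Travel time t = x/v = 46.6 km / (0.521 m/s) = 46600 m / 0.521 m/s = 89440 s = 1.035 d.
k_d L₀/(k_2−k_d) = 0.0987×26.8/(1.07−0.0987) = 2.645/0.9713 = 2.723 mg/L.
e^(−k_d t) = e^(−0.0987×1.035) = 0.9029; e^(−k_2 t) = e^(−1.07×1.035) = 0.3303.
D = 2.723 × (0.9029 − 0.3303) + 1.46 × 0.3303 = 1.559 + 0.4823 = 2.042 mg/L.

D ≈ 2.04 mg/L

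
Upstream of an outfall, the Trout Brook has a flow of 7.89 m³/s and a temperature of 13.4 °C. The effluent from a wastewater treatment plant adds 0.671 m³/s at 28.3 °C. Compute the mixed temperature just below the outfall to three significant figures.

14.6 °C

Flow-weighted mixing: C = (Q_r C_r + Q_w C_w)/(Q_r + Q_w)
= (7.89×13.4 + 0.671×28.3)/(7.89 + 0.671) = 124.7/8.561 = 14.57 °C.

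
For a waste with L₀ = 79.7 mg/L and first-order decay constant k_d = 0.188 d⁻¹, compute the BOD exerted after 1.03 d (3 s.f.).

y_t = L₀(1 − e^(−k_d t)) = 79.7 × (1 − e^(−0.188×1.03))
= 79.7 × (1 − 0.8240) = 79.7 × 0.1760 = 14.03 mg/L.

y ≈ 14.0 mg/L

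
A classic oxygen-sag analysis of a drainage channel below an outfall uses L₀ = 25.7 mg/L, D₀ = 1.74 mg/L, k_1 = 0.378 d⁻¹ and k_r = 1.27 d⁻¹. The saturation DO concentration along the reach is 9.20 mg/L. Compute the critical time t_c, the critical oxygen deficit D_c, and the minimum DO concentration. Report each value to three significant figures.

t_c ≈ 1.16 d; D_c ≈ 4.93 mg/L; min DO ≈ 4.27 mg/L

At the critical point dD/dt = 0, so k_1 L₀ e^(−k_1 t) = k_r D. Substituting D(t) from the Streeter–Phelps equation and solving for t gives
t_c = ln[(k_r/k_1)(1 − D₀(k_r−k_1)/(k_1 L₀))] / (k_r−k_1).
Here k_r−k_1 = 0.8920 d⁻¹ and 1 − D₀(k_r−k_1)/(k_1 L₀) = 1 − 1.74×0.8920/(0.378×25.7) = 0.8402, so
t_c = ln(3.360 × 0.8402) / 0.8920 = 1.038 / 0.8920 = 1.163 d.
D_c = (k_1/k_r) L₀ e^(−k_1 t_c) = (0.378/1.27) × 25.7 × e^(−0.378×1.163) = 0.2976 × 25.7 × 0.6442 = 4.927 mg/L.
Minimum DO = C_s − D_c = 9.20 − 4.927 = 4.273 mg/L.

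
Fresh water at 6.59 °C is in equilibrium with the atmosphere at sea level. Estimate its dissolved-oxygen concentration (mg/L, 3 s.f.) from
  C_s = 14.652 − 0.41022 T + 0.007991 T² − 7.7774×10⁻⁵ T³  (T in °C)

C_s ≈ 12.3 mg/L

C_s = 14.652 − 0.41022×6.59 + 0.007991×6.59² − 7.7774×10⁻⁵×6.59³ = 12.27 mg/L.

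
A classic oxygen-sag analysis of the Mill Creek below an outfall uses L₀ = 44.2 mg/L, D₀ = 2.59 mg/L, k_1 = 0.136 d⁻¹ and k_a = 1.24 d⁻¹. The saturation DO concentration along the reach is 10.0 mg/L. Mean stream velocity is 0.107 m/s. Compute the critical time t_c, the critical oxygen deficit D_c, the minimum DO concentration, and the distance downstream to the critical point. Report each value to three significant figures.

t_c ≈ 1.42 d; D_c ≈ 4.00 mg/L; min DO ≈ 6.00 mg/L; x_c ≈ 13.1 km

t_c = [1/(k_a−k_1)] ln[(k_a/k_1)(1 − D₀(k_a−k_1)/(k_1 L₀))]
= [1/(1.24−0.136)] ln[(1.24/0.136)(1 − 2.59×1.104/(0.136×44.2))]
= (1/1.104) ln[9.118 × 0.5243] = 0.9058 × ln(4.781) = 0.9058 × 1.565 = 1.417 d.
D_c = (k_1/k_a) L₀ e^(−k_1 t_c) = (0.136/1.24) × 44.2 × e^(−0.136×1.417) = 0.1097 × 44.2 × 0.8247 = 3.998 mg/L.
Minimum DO = C_s − D_c = 10.0 − 3.998 = 6.002 mg/L.
x_c = v t_c = 0.107 m/s × 1.417 d × 86400 s/d = 13100 m ≈ 13.1 km.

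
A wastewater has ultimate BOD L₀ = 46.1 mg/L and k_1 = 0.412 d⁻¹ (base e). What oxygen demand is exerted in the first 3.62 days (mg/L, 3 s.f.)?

y ≈ 35.7 mg/L

y_t = L₀(1 − e^(−k_1 t)) = 46.1 × (1 − e^(−0.412×3.62))
= 46.1 × (1 − 0.2250) = 46.1 × 0.7750 = 35.73 mg/L.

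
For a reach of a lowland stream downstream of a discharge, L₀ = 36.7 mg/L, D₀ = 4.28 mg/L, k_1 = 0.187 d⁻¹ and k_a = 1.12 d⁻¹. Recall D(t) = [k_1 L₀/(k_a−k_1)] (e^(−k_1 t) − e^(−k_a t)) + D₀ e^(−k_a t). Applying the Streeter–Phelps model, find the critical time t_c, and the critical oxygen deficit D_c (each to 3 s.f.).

t_c ≈ 0.984 d; D_c ≈ 5.10 mg/L

With k_a/k_1 = 5.989 and 1 − D₀(k_a−k_1)/(k_1 L₀) = 0.4181,
t_c = ln(5.989 × 0.4181) / (1.12 − 0.187) = ln(2.504) / 0.9330 = 0.9180/0.9330 = 0.9840 d.
D_c = (k_1/k_a) L₀ e^(−k_1 t_c) = (0.187/1.12) × 36.7 × e^(−0.187×0.9840) = 0.1670 × 36.7 × 0.8319 = 5.098 mg/L.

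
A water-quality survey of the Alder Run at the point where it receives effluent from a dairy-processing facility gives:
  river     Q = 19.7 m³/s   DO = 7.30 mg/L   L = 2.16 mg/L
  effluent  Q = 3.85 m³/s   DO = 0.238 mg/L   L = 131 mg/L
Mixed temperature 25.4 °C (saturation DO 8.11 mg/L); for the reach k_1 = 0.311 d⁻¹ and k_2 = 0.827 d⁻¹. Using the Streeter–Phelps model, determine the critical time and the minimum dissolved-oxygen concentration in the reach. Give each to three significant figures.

Mixed DO = (19.7×7.30 + 3.85×0.238)/(19.7+3.85) = 144.7/23.55 = 6.145 mg/L.
Mixed L₀ = (19.7×2.16 + 3.85×131)/(23.55) = 546.9/23.55 = 23.22 mg/L.
Initial deficit D₀ = C_s − DO₀ = 8.11 − 6.145 = 1.965 mg/L.
t_c = (1/0.5160) ln[(0.827/0.311)(1 − 1.965×0.5160/(0.311×23.22))] = 1.938 × ln(2.286) = 1.602 d.
D_c = (0.311/0.827) × 23.22 × e^(−0.311×1.602) = 0.3761 × 23.22 × 0.6076 = 5.306 mg/L.
Minimum DO = 8.11 − 5.306 = 2.804 mg/L.

t_c ≈ 1.60 d; minimum DO ≈ 2.80 mg/L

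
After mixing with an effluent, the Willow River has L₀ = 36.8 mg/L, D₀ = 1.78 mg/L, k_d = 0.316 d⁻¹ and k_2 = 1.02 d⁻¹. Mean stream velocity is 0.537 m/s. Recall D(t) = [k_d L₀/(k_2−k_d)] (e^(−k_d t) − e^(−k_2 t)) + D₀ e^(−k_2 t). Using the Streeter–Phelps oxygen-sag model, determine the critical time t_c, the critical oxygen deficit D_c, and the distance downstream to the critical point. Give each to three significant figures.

At the critical point dD/dt = 0, so k_d L₀ e^(−k_d t) = k_2 D. Substituting D(t) from the Streeter–Phelps equation and solving for t gives
t_c = ln[(k_2/k_d)(1 − D₀(k_2−k_d)/(k_d L₀))] / (k_2−k_d).
Here k_2−k_d = 0.7040 d⁻¹ and 1 − D₀(k_2−k_d)/(k_d L₀) = 1 − 1.78×0.7040/(0.316×36.8) = 0.8922, so
t_c = ln(3.228 × 0.8922) / 0.7040 = 1.058 / 0.7040 = 1.503 d.
L(t_c) = L₀ e^(−k_d t_c) = 36.8 × 0.6220 = 22.89 mg/L, and at the critical point k_2 D_c = k_d L, so D_c = (0.316/1.02) × 22.89 = 7.091 mg/L.
x_c = v t_c = 0.537 m/s × 1.503 d × 86400 s/d = 69710 m ≈ 69.7 km.

t_c ≈ 1.50 d; D_c ≈ 7.09 mg/L; x_c ≈ 69.7 km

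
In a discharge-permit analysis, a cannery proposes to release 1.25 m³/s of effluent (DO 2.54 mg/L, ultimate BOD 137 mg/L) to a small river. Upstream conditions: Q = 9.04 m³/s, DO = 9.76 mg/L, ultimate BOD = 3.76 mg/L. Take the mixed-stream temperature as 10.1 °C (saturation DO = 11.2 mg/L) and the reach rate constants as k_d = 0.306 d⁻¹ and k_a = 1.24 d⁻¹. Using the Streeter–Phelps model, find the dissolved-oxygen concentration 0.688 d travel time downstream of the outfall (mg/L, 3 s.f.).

DO ≈ 7.70 mg/L

Mixed DO = (9.04×9.76 + 1.25×2.54)/(9.04+1.25) = 91.41/10.29 = 8.883 mg/L.
Mixed L₀ = (9.04×3.76 + 1.25×137)/(10.29) = 205.2/10.29 = 19.95 mg/L.
Initial deficit D₀ = C_s − DO₀ = 11.2 − 8.883 = 2.317 mg/L.
D(0.688) = [0.306×19.95/(1.24−0.306)](e^(−0.306×0.688) − e^(−1.24×0.688)) + 2.317 e^(−1.24×0.688)
= 6.535 × (0.8102 − 0.4261) + 2.317 × 0.4261 = 3.497 mg/L.
DO = 11.2 − 3.497 = 7.703 mg/L.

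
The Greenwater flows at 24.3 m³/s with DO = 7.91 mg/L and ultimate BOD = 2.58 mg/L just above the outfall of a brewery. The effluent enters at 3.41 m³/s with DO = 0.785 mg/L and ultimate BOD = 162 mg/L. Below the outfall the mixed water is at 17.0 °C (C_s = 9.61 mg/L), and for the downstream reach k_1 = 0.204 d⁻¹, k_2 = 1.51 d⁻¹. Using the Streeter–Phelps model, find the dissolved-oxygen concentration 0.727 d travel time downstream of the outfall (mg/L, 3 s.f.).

DO ≈ 6.92 mg/L

Mixed DO = (24.3×7.91 + 3.41×0.785)/(24.3+3.41) = 194.9/27.71 = 7.033 mg/L.
Mixed L₀ = (24.3×2.58 + 3.41×162)/(27.71) = 615.1/27.71 = 22.20 mg/L.
Initial deficit D₀ = C_s − DO₀ = 9.61 − 7.033 = 2.577 mg/L.
D(0.727) = [0.204×22.20/(1.51−0.204)](e^(−0.204×0.727) − e^(−1.51×0.727)) + 2.577 e^(−1.51×0.727)
= 3.467 × (0.8622 − 0.3336) + 2.577 × 0.3336 = 2.692 mg/L.
DO = 9.61 − 2.692 = 6.918 mg/L.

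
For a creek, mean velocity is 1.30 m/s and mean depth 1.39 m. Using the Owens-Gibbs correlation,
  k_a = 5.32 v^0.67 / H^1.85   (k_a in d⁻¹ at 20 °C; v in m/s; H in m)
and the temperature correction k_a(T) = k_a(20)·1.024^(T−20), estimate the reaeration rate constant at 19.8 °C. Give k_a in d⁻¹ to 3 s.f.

k_a ≈ 3.43 d⁻¹

k_a(20) = 5.32 × 1.30^0.67 / 1.39^1.85 = 5.32 × 1.192 / 1.839 = 3.449 d⁻¹.
k_a(19.8) = 3.449 × 1.024^(19.8−20) = 3.449 × 0.9953 = 3.433 d⁻¹.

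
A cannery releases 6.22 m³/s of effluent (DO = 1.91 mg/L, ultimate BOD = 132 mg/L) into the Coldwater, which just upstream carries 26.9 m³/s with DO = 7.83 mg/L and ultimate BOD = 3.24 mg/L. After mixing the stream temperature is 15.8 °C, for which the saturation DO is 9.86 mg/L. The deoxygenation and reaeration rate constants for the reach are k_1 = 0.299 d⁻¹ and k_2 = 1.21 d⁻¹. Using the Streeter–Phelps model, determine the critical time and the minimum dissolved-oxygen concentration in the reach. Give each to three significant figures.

t_c ≈ 1.06 d; minimum DO ≈ 4.93 mg/L

Mixed DO = (26.9×7.83 + 6.22×1.91)/(26.9+6.22) = 222.5/33.12 = 6.718 mg/L.
Mixed L₀ = (26.9×3.24 + 6.22×132)/(33.12) = 908.2/33.12 = 27.42 mg/L.
Initial deficit D₀ = C_s − DO₀ = 9.86 − 6.718 = 3.142 mg/L.
t_c = (1/0.9110) ln[(1.21/0.299)(1 − 3.142×0.9110/(0.299×27.42))] = 1.098 × ln(2.634) = 1.063 d.
D_c = (0.299/1.21) × 27.42 × e^(−0.299×1.063) = 0.2471 × 27.42 × 0.7277 = 4.931 mg/L.
Minimum DO = 9.86 − 4.931 = 4.929 mg/L.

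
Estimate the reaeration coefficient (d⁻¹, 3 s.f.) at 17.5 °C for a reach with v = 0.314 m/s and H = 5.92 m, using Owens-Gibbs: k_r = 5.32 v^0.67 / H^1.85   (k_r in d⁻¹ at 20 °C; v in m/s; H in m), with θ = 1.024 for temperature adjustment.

k_r(20) = 5.32 × 0.314^0.67 / 5.92^1.85 = 5.32 × 0.4602 / 26.84 = 0.09121 d⁻¹.
k_r(17.5) = 0.09121 × 1.024^(17.5−20) = 0.09121 × 0.9424 = 0.08596 d⁻¹.

k_r ≈ 0.0860 d⁻¹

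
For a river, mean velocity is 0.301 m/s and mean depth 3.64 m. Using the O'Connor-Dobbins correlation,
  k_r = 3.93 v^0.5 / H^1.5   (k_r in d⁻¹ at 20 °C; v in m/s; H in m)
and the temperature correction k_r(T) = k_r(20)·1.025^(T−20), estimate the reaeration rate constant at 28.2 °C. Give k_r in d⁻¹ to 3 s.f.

k_r ≈ 0.380 d⁻¹

k_r(20) = 3.93 × 0.301^0.5 / 3.64^1.5 = 3.93 × 0.5486 / 6.945 = 0.3105 d⁻¹.
k_r(28.2) = 0.3105 × 1.025^(28.2−20) = 0.3105 × 1.224 = 0.3802 d⁻¹.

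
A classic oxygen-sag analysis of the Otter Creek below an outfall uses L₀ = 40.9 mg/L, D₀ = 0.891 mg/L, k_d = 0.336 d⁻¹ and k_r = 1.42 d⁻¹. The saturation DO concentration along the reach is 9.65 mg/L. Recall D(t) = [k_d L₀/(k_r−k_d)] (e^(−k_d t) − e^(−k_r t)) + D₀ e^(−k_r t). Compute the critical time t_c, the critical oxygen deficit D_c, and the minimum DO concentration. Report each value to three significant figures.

t_c ≈ 1.26 d; D_c ≈ 6.33 mg/L; min DO ≈ 3.32 mg/L

t_c = [1/(k_r−k_d)] ln[(k_r/k_d)(1 − D₀(k_r−k_d)/(k_d L₀))]
= [1/(1.42−0.336)] ln[(1.42/0.336)(1 − 0.891×1.084/(0.336×40.9))]
= (1/1.084) ln[4.226 × 0.9297] = 0.9225 × ln(3.929) = 0.9225 × 1.368 = 1.262 d.
L(t_c) = L₀ e^(−k_d t_c) = 40.9 × 0.6543 = 26.76 mg/L, and at the critical point k_r D_c = k_d L, so D_c = (0.336/1.42) × 26.76 = 6.332 mg/L.
Minimum DO = C_s − D_c = 9.65 − 6.332 = 3.318 mg/L.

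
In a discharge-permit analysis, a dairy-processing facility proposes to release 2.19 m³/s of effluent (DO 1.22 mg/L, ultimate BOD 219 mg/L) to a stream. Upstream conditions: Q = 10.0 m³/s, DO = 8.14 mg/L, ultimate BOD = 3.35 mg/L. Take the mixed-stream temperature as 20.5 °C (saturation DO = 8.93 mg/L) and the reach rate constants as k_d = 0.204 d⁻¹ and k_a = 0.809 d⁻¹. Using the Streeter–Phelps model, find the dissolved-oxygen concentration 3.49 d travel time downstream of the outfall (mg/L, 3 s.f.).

DO ≈ 2.69 mg/L

Mixed DO = (10.0×8.14 + 2.19×1.22)/(10.0+2.19) = 84.07/12.19 = 6.897 mg/L.
Mixed L₀ = (10.0×3.35 + 2.19×219)/(12.19) = 513.1/12.19 = 42.09 mg/L.
Initial deficit D₀ = C_s − DO₀ = 8.93 − 6.897 = 2.033 mg/L.
D(3.49) = [0.204×42.09/(0.809−0.204)](e^(−0.204×3.49) − e^(−0.809×3.49)) + 2.033 e^(−0.809×3.49)
= 14.19 × (0.4907 − 0.05940) + 2.033 × 0.05940 = 6.242 mg/L.
DO = 8.93 − 6.242 = 2.688 mg/L.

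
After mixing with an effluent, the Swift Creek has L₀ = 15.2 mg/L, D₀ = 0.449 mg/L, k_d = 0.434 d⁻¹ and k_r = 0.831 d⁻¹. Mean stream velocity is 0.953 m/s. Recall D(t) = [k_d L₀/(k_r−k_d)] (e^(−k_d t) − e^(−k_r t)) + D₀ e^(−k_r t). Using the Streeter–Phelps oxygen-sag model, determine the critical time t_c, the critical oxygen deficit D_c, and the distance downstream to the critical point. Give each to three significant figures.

At the critical point dD/dt = 0, so k_d L₀ e^(−k_d t) = k_r D. Substituting D(t) from the Streeter–Phelps equation and solving for t gives
t_c = ln[(k_r/k_d)(1 − D₀(k_r−k_d)/(k_d L₀))] / (k_r−k_d).
Here k_r−k_d = 0.3970 d⁻¹ and 1 − D₀(k_r−k_d)/(k_d L₀) = 1 − 0.449×0.3970/(0.434×15.2) = 0.9730, so
t_c = ln(1.915 × 0.9730) / 0.3970 = 0.6222 / 0.3970 = 1.567 d.
D_c = (k_d/k_r) L₀ e^(−k_d t_c) = (0.434/0.831) × 15.2 × e^(−0.434×1.567) = 0.5223 × 15.2 × 0.5065 = 4.021 mg/L.
x_c = v t_c = 0.953 m/s × 1.567 d × 86400 s/d = 129000 m ≈ 129 km.

t_c ≈ 1.57 d; D_c ≈ 4.02 mg/L; x_c ≈ 129 km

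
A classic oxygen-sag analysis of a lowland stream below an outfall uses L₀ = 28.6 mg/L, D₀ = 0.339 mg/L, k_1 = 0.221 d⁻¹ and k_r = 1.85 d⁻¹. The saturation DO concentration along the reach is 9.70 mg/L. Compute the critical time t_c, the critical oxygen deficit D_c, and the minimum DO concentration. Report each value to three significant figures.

t_c ≈ 1.25 d; D_c ≈ 2.59 mg/L; min DO ≈ 7.11 mg/L

t_c = [1/(k_r−k_1)] ln[(k_r/k_1)(1 − D₀(k_r−k_1)/(k_1 L₀))]
= [1/(1.85−0.221)] ln[(1.85/0.221)(1 − 0.339×1.629/(0.221×28.6))]
= (1/1.629) ln[8.371 × 0.9126] = 0.6139 × ln(7.640) = 0.6139 × 2.033 = 1.248 d.
L(t_c) = L₀ e^(−k_1 t_c) = 28.6 × 0.7589 = 21.71 mg/L, and at the critical point k_r D_c = k_1 L, so D_c = (0.221/1.85) × 21.71 = 2.593 mg/L.
Minimum DO = C_s − D_c = 9.70 − 2.593 = 7.107 mg/L.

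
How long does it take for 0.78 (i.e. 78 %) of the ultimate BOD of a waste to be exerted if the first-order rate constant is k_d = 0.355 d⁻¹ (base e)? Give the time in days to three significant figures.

y/L₀ = 1 − e^(−k_d t) = 0.78 ⇒ e^(−k_d t) = 0.220
t = −ln(0.220) / 0.355 = 1.514 / 0.355 = 4.265 d.

t ≈ 4.27 d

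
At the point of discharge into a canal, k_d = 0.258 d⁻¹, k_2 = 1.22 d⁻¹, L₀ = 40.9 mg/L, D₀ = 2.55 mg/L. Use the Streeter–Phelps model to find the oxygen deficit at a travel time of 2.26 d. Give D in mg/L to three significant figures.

k_d L₀/(k_2−k_d) = 0.258×40.9/(1.22−0.258) = 10.55/0.9620 = 10.97 mg/L.
e^(−k_d t) = e^(−0.258×2.260) = 0.5582; e^(−k_2 t) = e^(−1.22×2.260) = 0.06347.
D = 10.97 × (0.5582 − 0.06347) + 2.55 × 0.06347 = 5.426 + 0.1618 = 5.588 mg/L.

D ≈ 5.59 mg/L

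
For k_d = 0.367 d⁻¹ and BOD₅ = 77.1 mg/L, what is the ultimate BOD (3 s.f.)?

BOD₅ = L₀(1 − e^(−5k_d)) ⇒ L₀ = BOD₅ / (1 − e^(−5×0.367))
= 77.1 / (1 − 0.1596) = 77.1 / 0.8404 = 91.74 mg/L.

L₀ ≈ 91.7 mg/L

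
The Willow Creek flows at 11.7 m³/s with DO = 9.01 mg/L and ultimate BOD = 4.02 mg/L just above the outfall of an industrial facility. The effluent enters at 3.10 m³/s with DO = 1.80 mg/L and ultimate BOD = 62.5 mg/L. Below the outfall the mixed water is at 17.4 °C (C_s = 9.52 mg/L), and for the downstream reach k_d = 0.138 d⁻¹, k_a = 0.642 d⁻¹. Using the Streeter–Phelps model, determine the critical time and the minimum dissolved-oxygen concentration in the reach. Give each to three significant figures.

Mixed DO = (11.7×9.01 + 3.10×1.80)/(11.7+3.10) = 111.0/14.80 = 7.500 mg/L.
Mixed L₀ = (11.7×4.02 + 3.10×62.5)/(14.80) = 240.8/14.80 = 16.27 mg/L.
Initial deficit D₀ = C_s − DO₀ = 9.52 − 7.500 = 2.020 mg/L.
t_c = (1/0.5040) ln[(0.642/0.138)(1 − 2.020×0.5040/(0.138×16.27))] = 1.984 × ln(2.542) = 1.851 d.
D_c = (0.138/0.642) × 16.27 × e^(−0.138×1.851) = 0.2150 × 16.27 × 0.7745 = 2.709 mg/L.
Minimum DO = 9.52 − 2.709 = 6.811 mg/L.

t_c ≈ 1.85 d; minimum DO ≈ 6.81 mg/L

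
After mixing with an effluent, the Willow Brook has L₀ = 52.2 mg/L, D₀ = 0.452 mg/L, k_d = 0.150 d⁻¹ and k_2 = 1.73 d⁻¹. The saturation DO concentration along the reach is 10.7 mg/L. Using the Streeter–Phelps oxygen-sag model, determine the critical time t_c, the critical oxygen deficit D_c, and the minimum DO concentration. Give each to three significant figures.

t_c ≈ 1.49 d; D_c ≈ 3.62 mg/L; min DO ≈ 7.08 mg/L

t_c = [1/(k_2−k_d)] ln[(k_2/k_d)(1 − D₀(k_2−k_d)/(k_d L₀))]
= [1/(1.73−0.150)] ln[(1.73/0.150)(1 − 0.452×1.580/(0.150×52.2))]
= (1/1.580) ln[11.53 × 0.9088] = 0.6329 × ln(10.48) = 0.6329 × 2.350 = 1.487 d.
L(t_c) = L₀ e^(−k_d t_c) = 52.2 × 0.8001 = 41.76 mg/L, and at the critical point k_2 D_c = k_d L, so D_c = (0.150/1.73) × 41.76 = 3.621 mg/L.
Minimum DO = C_s − D_c = 10.7 − 3.621 = 7.079 mg/L.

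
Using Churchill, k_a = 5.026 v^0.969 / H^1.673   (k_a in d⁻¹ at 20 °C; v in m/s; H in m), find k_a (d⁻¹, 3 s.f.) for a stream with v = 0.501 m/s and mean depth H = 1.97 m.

k_a ≈ 0.827 d⁻¹

k_a = 5.026 × 0.501^0.969 / 1.97^1.673 = 5.026 × 0.5119 / 3.109 = 0.8274 d⁻¹.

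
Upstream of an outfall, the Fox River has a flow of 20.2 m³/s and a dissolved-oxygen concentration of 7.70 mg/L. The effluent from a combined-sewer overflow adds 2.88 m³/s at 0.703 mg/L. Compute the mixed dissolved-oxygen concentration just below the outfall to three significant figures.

6.83 mg/L

Flow-weighted mixing: C = (Q_r C_r + Q_w C_w)/(Q_r + Q_w)
= (20.2×7.70 + 2.88×0.703)/(20.2 + 2.88) = 157.6/23.08 = 6.827 mg/L.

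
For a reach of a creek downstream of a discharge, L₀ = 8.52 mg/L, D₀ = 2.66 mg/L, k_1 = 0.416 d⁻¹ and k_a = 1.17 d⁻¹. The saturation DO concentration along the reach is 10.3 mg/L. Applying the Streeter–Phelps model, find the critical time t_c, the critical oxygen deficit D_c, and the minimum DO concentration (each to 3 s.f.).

t_c = [1/(k_a−k_1)] ln[(k_a/k_1)(1 − D₀(k_a−k_1)/(k_1 L₀))]
= [1/(1.17−0.416)] ln[(1.17/0.416)(1 − 2.66×0.7540/(0.416×8.52))]
= (1/0.7540) ln[2.812 × 0.4341] = 1.326 × ln(1.221) = 1.326 × 0.1997 = 0.2648 d.
L(t_c) = L₀ e^(−k_1 t_c) = 8.52 × 0.8957 = 7.631 mg/L, and at the critical point k_a D_c = k_1 L, so D_c = (0.416/1.17) × 7.631 = 2.713 mg/L.
Minimum DO = C_s − D_c = 10.3 − 2.713 = 7.587 mg/L.

t_c ≈ 0.265 d; D_c ≈ 2.71 mg/L; min DO ≈ 7.59 mg/L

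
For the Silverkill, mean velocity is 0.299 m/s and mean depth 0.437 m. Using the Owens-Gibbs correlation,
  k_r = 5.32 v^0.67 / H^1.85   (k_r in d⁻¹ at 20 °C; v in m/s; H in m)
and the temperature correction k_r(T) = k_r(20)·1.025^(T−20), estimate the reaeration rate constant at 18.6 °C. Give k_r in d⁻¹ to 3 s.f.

k_r(20) = 5.32 × 0.299^0.67 / 0.437^1.85 = 5.32 × 0.4453 / 0.2162 = 10.96 d⁻¹.
k_r(18.6) = 10.96 × 1.025^(18.6−20) = 10.96 × 0.9660 = 10.59 d⁻¹.

k_r ≈ 10.6 d⁻¹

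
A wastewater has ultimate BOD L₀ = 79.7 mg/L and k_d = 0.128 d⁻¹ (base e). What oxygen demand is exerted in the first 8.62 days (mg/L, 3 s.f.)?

y ≈ 53.3 mg/L

y_t = L₀(1 − e^(−k_d t)) = 79.7 × (1 − e^(−0.128×8.62))
= 79.7 × (1 − 0.3318) = 79.7 × 0.6682 = 53.26 mg/L.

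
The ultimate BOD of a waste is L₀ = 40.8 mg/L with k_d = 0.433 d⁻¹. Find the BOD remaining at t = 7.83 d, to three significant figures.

L_t = L₀ e^(−k_d t) = 40.8 × e^(−0.433×7.83) = 40.8 × 0.03370 = 1.375 mg/L.

L ≈ 1.37 mg/L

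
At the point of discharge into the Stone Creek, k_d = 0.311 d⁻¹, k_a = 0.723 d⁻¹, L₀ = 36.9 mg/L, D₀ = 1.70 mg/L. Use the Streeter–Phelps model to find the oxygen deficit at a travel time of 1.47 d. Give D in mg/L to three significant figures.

D ≈ 8.60 mg/L

k_d L₀/(k_a−k_d) = 0.311×36.9/(0.723−0.311) = 11.48/0.4120 = 27.85 mg/L.
e^(−k_d t) = e^(−0.311×1.470) = 0.6331; e^(−k_a t) = e^(−0.723×1.470) = 0.3455.
D = 27.85 × (0.6331 − 0.3455) + 1.70 × 0.3455 = 8.011 + 0.5873 = 8.598 mg/L.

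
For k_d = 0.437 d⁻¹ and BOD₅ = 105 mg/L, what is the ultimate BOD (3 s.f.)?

BOD₅ = L₀(1 − e^(−5k_d)) ⇒ L₀ = BOD₅ / (1 − e^(−5×0.437))
= 105 / (1 − 0.1125) = 105 / 0.8875 = 118.3 mg/L.

L₀ ≈ 118 mg/L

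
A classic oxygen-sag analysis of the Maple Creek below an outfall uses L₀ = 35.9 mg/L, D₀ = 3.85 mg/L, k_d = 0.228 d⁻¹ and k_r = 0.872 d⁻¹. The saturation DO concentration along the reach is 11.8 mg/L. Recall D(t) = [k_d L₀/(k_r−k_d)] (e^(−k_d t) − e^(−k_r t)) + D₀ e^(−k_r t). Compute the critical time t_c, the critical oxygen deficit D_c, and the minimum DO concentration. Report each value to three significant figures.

t_c ≈ 1.52 d; D_c ≈ 6.63 mg/L; min DO ≈ 5.17 mg/L

With k_r/k_d = 3.825 and 1 − D₀(k_r−k_d)/(k_d L₀) = 0.6971,
t_c = ln(3.825 × 0.6971) / (0.872 − 0.228) = ln(2.666) / 0.6440 = 0.9806/0.6440 = 1.523 d.
D_c = (k_d/k_r) L₀ e^(−k_d t_c) = (0.228/0.872) × 35.9 × e^(−0.228×1.523) = 0.2615 × 35.9 × 0.7067 = 6.633 mg/L.
Minimum DO = C_s − D_c = 11.8 − 6.633 = 5.167 mg/L.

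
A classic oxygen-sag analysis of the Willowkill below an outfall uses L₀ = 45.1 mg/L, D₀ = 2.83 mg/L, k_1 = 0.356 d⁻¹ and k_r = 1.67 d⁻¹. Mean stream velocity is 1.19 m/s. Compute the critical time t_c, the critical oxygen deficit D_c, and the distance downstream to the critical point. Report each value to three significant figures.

t_c ≈ 0.976 d; D_c ≈ 6.79 mg/L; x_c ≈ 100 km

t_c = [1/(k_r−k_1)] ln[(k_r/k_1)(1 − D₀(k_r−k_1)/(k_1 L₀))]
= [1/(1.67−0.356)] ln[(1.67/0.356)(1 − 2.83×1.314/(0.356×45.1))]
= (1/1.314) ln[4.691 × 0.7684] = 0.7610 × ln(3.605) = 0.7610 × 1.282 = 0.9758 d.
D_c = (k_1/k_r) L₀ e^(−k_1 t_c) = (0.356/1.67) × 45.1 × e^(−0.356×0.9758) = 0.2132 × 45.1 × 0.7065 = 6.793 mg/L.
x_c = v t_c = 1.19 m/s × 0.9758 d × 86400 s/d = 100300 m ≈ 100 km.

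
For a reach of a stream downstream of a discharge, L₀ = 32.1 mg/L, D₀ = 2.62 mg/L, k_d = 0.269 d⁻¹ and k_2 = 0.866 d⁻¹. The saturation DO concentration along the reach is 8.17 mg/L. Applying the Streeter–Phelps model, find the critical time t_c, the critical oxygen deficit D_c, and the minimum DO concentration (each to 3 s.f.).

t_c ≈ 1.62 d; D_c ≈ 6.44 mg/L; min DO ≈ 1.73 mg/L

At the critical point dD/dt = 0, so k_d L₀ e^(−k_d t) = k_2 D. Substituting D(t) from the Streeter–Phelps equation and solving for t gives
t_c = ln[(k_2/k_d)(1 − D₀(k_2−k_d)/(k_d L₀))] / (k_2−k_d).
Here k_2−k_d = 0.5970 d⁻¹ and 1 − D₀(k_2−k_d)/(k_d L₀) = 1 − 2.62×0.5970/(0.269×32.1) = 0.8189, so
t_c = ln(3.219 × 0.8189) / 0.5970 = 0.9693 / 0.5970 = 1.624 d.
D_c = (k_d/k_2) L₀ e^(−k_d t_c) = (0.269/0.866) × 32.1 × e^(−0.269×1.624) = 0.3106 × 32.1 × 0.6461 = 6.442 mg/L.
Minimum DO = C_s − D_c = 8.17 − 6.442 = 1.728 mg/L.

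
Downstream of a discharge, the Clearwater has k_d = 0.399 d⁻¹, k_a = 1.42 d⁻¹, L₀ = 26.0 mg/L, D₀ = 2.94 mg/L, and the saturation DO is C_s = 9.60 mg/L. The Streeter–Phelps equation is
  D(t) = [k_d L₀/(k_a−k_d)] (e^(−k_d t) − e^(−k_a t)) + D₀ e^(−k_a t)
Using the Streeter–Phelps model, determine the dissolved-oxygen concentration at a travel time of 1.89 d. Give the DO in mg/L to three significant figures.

DO ≈ 5.31 mg/L

k_d L₀/(k_a−k_d) = 0.399×26.0/(1.42−0.399) = 10.37/1.021 = 10.16 mg/L.
e^(−k_d t) = e^(−0.399×1.890) = 0.4704; e^(−k_a t) = e^(−1.42×1.890) = 0.06830.
D = 10.16 × (0.4704 − 0.06830) + 2.94 × 0.06830 = 4.086 + 0.2008 = 4.287 mg/L.
DO = C_s − D = 9.60 − 4.287 = 5.313 mg/L.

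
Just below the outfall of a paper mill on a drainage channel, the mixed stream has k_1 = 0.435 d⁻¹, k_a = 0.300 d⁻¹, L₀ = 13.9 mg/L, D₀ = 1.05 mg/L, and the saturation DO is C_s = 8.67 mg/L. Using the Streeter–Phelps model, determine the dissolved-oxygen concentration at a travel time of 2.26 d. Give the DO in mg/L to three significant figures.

k_1 L₀/(k_a−k_1) = 0.435×13.9/(0.300−0.435) = 6.046/-0.1350 = -44.79 mg/L.
e^(−k_1 t) = e^(−0.435×2.260) = 0.3741; e^(−k_a t) = e^(−0.300×2.260) = 0.5076.
D = -44.79 × (0.3741 − 0.5076) + 1.05 × 0.5076 = 5.979 + 0.5330 = 6.512 mg/L.
DO = C_s − D = 8.67 − 6.512 = 2.158 mg/L.

DO ≈ 2.16 mg/L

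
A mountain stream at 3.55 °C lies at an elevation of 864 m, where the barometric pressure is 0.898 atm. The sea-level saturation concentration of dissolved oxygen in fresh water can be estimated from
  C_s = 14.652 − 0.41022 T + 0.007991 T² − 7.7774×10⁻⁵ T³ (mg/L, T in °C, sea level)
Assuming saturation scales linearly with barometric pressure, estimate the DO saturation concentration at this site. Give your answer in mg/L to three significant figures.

C_s ≈ 11.9 mg/L

At sea level: C_s = 14.652 − 0.41022×3.55 + 0.007991×3.55² − 7.7774×10⁻⁵×3.55³ = 13.29 mg/L.
Pressure correction: C_s' = 13.29 × 0.898 = 11.94 mg/L.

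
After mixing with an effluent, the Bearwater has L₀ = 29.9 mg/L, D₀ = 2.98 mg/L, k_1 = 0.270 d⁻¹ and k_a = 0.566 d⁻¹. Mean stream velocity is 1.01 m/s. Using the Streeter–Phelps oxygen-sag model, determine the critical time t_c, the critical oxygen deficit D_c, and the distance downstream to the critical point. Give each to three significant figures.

t_c ≈ 2.11 d; D_c ≈ 8.07 mg/L; x_c ≈ 184 km

With k_a/k_1 = 2.096 and 1 − D₀(k_a−k_1)/(k_1 L₀) = 0.8907,
t_c = ln(2.096 × 0.8907) / (0.566 − 0.270) = ln(1.867) / 0.2960 = 0.6245/0.2960 = 2.110 d.
D_c = (k_1/k_a) L₀ e^(−k_1 t_c) = (0.270/0.566) × 29.9 × e^(−0.270×2.110) = 0.4770 × 29.9 × 0.5657 = 8.069 mg/L.
x_c = v t_c = 1.01 m/s × 2.110 d × 86400 s/d = 184100 m ≈ 184 km.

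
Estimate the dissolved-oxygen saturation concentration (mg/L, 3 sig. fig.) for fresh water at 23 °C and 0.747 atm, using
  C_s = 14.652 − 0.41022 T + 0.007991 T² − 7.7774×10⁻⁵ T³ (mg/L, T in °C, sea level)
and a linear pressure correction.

C_s ≈ 6.35 mg/L

At sea level: C_s = 14.652 − 0.41022×23 + 0.007991×23² − 7.7774×10⁻⁵×23³ = 8.498 mg/L.
Pressure correction: C_s' = 8.498 × 0.747 = 6.348 mg/L.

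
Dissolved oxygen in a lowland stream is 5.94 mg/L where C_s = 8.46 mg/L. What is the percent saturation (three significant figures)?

% saturation = C/C_s × 100 = 5.94/8.46 × 100 = 70.2 %.

70.2 % saturation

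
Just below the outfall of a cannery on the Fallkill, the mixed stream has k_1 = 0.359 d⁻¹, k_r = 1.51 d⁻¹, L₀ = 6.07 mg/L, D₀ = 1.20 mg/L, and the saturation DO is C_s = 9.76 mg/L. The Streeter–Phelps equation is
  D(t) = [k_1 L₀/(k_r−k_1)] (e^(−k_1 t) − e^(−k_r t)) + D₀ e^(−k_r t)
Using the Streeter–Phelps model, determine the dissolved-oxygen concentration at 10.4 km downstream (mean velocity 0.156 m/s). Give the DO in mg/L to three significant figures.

DO ≈ 8.54 mg/L

Travel time t = x/v = 10.4 km / (0.156 m/s) = 10400 m / 0.156 m/s = 66670 s = 0.7716 d.
k_1 L₀/(k_r−k_1) = 0.359×6.07/(1.51−0.359) = 2.179/1.151 = 1.893 mg/L.
e^(−k_1 t) = e^(−0.359×0.7716) = 0.7580; e^(−k_r t) = e^(−1.51×0.7716) = 0.3119.
D = 1.893 × (0.7580 − 0.3119) + 1.20 × 0.3119 = 0.8447 + 0.3743 = 1.219 mg/L.
DO = C_s − D = 9.76 − 1.219 = 8.541 mg/L.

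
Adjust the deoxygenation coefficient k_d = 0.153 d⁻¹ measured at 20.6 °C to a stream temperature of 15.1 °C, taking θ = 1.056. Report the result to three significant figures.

k_d(T₂) = k_d(T₁) · θ^(T₂−T₁) = 0.153 × 1.056^(15.1−20.6)
= 0.153 × 1.056^-5.50 = 0.153 × 0.7411 = 0.1134 d⁻¹.

k_d ≈ 0.113 d⁻¹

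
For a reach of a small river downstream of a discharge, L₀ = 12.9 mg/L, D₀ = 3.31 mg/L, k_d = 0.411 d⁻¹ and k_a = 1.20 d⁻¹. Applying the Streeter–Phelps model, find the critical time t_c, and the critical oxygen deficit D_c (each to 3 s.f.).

t_c ≈ 0.498 d; D_c ≈ 3.60 mg/L

t_c = [1/(k_a−k_d)] ln[(k_a/k_d)(1 − D₀(k_a−k_d)/(k_d L₀))]
= [1/(1.20−0.411)] ln[(1.20/0.411)(1 − 3.31×0.7890/(0.411×12.9))]
= (1/0.7890) ln[2.920 × 0.5074] = 1.267 × ln(1.482) = 1.267 × 0.3931 = 0.4982 d.
D_c = (k_d/k_a) L₀ e^(−k_d t_c) = (0.411/1.20) × 12.9 × e^(−0.411×0.4982) = 0.3425 × 12.9 × 0.8148 = 3.600 mg/L.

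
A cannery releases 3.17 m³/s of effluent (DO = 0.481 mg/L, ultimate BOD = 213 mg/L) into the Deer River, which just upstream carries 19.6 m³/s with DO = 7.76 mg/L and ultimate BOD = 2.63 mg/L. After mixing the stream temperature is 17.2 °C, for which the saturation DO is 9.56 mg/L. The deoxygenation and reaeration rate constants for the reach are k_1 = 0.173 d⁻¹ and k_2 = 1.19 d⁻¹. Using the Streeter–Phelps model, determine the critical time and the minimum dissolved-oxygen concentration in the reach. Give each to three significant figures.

Mixed DO = (19.6×7.76 + 3.17×0.481)/(19.6+3.17) = 153.6/22.77 = 6.747 mg/L.
Mixed L₀ = (19.6×2.63 + 3.17×213)/(22.77) = 726.8/22.77 = 31.92 mg/L.
Initial deficit D₀ = C_s − DO₀ = 9.56 − 6.747 = 2.813 mg/L.
t_c = (1/1.017) ln[(1.19/0.173)(1 − 2.813×1.017/(0.173×31.92))] = 0.9833 × ln(3.314) = 1.178 d.
D_c = (0.173/1.19) × 31.92 × e^(−0.173×1.178) = 0.1454 × 31.92 × 0.8156 = 3.784 mg/L.
Minimum DO = 9.56 − 3.784 = 5.776 mg/L.

t_c ≈ 1.18 d; minimum DO ≈ 5.78 mg/L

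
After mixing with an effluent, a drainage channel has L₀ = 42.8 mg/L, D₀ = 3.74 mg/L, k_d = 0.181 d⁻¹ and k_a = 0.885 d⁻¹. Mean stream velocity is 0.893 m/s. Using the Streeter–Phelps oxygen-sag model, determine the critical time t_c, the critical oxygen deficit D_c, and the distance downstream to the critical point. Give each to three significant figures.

t_c ≈ 1.66 d; D_c ≈ 6.48 mg/L; x_c ≈ 128 km

t_c = [1/(k_a−k_d)] ln[(k_a/k_d)(1 − D₀(k_a−k_d)/(k_d L₀))]
= [1/(0.885−0.181)] ln[(0.885/0.181)(1 − 3.74×0.7040/(0.181×42.8))]
= (1/0.7040) ln[4.890 × 0.6601] = 1.420 × ln(3.228) = 1.420 × 1.172 = 1.664 d.
L(t_c) = L₀ e^(−k_d t_c) = 42.8 × 0.7399 = 31.67 mg/L, and at the critical point k_a D_c = k_d L, so D_c = (0.181/0.885) × 31.67 = 6.477 mg/L.
x_c = v t_c = 0.893 m/s × 1.664 d × 86400 s/d = 128400 m ≈ 128 km.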